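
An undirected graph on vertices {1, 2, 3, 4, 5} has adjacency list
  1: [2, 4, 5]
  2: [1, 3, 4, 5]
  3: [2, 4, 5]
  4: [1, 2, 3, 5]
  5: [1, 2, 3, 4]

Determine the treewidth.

3

A width-3 tree decomposition is:
Bags: B1 = {2, 3, 4, 5}  B2 = {1, 2, 4, 5}
Tree: B1–B2
Every bag has size at most 4, so the width is 4 − 1 = 3 and tw(G) ≤ 3. Conversely, {1, 2, 4, 5} is a clique of size 4, and the vertices of any clique must share a bag in every tree decomposition; so some bag has ≥ 4 vertices and tw(G) ≥ 3. The upper and lower bounds meet at 3, so that is the treewidth.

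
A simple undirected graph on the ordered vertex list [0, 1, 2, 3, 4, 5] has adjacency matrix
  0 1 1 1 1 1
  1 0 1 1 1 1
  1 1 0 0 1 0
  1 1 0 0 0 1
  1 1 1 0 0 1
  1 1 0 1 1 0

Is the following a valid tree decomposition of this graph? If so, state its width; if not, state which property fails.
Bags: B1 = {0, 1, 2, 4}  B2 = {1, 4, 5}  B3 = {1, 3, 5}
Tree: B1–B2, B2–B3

No — edge (0,5) lies in no bag.

A tree decomposition must satisfy three properties: every vertex lies in some bag; for every edge, both endpoints lie together in some bag; and for every vertex, the bags containing it form a connected subtree. Here edge (0,5) lies in no bag, so the decomposition is invalid.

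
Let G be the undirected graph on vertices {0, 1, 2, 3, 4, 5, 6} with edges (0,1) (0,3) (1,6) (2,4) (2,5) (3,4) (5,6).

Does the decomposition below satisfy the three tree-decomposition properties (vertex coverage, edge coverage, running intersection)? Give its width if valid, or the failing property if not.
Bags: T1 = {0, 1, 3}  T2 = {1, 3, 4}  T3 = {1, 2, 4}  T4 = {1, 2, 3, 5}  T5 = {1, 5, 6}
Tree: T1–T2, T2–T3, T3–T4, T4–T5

A tree decomposition must satisfy three properties: every vertex lies in some bag; for every edge, both endpoints lie together in some bag; and for every vertex, the bags containing it form a connected subtree. Here bags containing vertex 3 are not connected in the tree, so the decomposition is invalid.

No — bags containing vertex 3 are not connected in the tree.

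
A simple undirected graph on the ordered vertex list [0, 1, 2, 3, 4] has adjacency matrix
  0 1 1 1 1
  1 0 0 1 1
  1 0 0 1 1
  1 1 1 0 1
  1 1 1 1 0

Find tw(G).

3

A width-3 tree decomposition is:
Bags: B1 = {0, 2, 3, 4}  B2 = {0, 1, 3, 4}
Tree: B1–B2
Each bag holds 4 vertices, so the decomposition has width 3, which upper-bounds the treewidth. Conversely, {0, 1, 3, 4} is a clique of size 4, and the vertices of any clique must share a bag in every tree decomposition; so some bag has ≥ 4 vertices and tw(G) ≥ 3. Hence tw(G) = 3 exactly.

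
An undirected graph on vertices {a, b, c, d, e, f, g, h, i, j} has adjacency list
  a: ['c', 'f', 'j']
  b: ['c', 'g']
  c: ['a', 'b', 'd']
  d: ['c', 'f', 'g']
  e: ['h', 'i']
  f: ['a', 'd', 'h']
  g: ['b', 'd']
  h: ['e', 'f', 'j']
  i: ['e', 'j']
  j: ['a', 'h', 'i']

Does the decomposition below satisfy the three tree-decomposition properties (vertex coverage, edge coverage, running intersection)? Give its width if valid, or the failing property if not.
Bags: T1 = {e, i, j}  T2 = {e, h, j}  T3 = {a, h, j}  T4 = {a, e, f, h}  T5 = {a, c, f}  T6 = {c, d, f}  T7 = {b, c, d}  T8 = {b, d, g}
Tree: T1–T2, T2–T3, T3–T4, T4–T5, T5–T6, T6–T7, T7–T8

No — bags containing vertex e are not connected in the tree.

A tree decomposition must satisfy three properties: every vertex lies in some bag; for every edge, both endpoints lie together in some bag; and for every vertex, the bags containing it form a connected subtree. Here bags containing vertex e are not connected in the tree, so the decomposition is invalid.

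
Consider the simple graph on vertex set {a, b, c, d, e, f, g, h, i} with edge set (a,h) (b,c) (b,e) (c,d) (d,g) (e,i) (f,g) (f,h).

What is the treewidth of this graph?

1

A width-1 tree decomposition is:
Bags: B1 = {e, i}  B2 = {b, e}  B3 = {b, c}  B4 = {c, d}  B5 = {d, g}  B6 = {f, g}  B7 = {f, h}  B8 = {a, h}
Tree: B1–B2, B2–B3, B3–B4, B4–B5, B5–B6, B6–B7, B7–B8
The largest bag has 2 vertices, giving width 1; this decomposition certifies tw(G) ≤ 1. Any graph with an edge has treewidth ≥ 1, and G has the edge i–e. Hence tw(G) = 1 exactly.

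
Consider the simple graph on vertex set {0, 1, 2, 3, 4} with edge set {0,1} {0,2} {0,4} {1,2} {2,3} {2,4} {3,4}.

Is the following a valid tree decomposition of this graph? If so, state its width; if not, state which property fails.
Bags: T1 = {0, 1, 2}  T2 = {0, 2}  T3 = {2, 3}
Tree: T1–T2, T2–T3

No — vertex 4 appears in no bag.

A tree decomposition must satisfy three properties: every vertex lies in some bag; for every edge, both endpoints lie together in some bag; and for every vertex, the bags containing it form a connected subtree. Here vertex 4 appears in no bag, so the decomposition is invalid.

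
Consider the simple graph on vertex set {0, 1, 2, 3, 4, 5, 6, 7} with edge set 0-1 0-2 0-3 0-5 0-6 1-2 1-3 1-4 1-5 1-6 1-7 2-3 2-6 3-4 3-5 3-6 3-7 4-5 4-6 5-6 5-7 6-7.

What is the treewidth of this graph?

A width-4 tree decomposition is:
Bags: B1 = {0, 1, 2, 3, 6}  B2 = {0, 1, 3, 5, 6}  B3 = {1, 3, 4, 5, 6}  B4 = {1, 3, 5, 6, 7}
Tree: B1–B2, B2–B3, B3–B4
Each bag holds 5 vertices, so the decomposition has width 4, which upper-bounds the treewidth. Conversely, {0, 1, 2, 3, 6} is a clique of size 5, and the vertices of any clique must share a bag in every tree decomposition; so some bag has ≥ 5 vertices and tw(G) ≥ 4. The upper and lower bounds meet at 4, so that is the treewidth.

4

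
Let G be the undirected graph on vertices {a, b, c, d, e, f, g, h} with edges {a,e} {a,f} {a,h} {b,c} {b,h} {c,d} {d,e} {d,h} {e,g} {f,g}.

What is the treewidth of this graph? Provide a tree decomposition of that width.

Treewidth 2.
One optimal decomposition is:
Bags: B1 = {b, c, d}  B2 = {b, d, h}  B3 = {d, e, h}  B4 = {a, e, h}  B5 = {a, e, g}  B6 = {a, f, g}
Tree: B1–B2, B2–B3, B3–B4, B4–B5, B5–B6

The largest bag has 3 vertices, giving width 2; this decomposition certifies tw(G) ≤ 2. For the lower bound, G contains the cycle c–b–h–d–c, so G is not a forest; only forests have treewidth ≤ 1, hence tw(G) ≥ 2. Therefore the treewidth is 2.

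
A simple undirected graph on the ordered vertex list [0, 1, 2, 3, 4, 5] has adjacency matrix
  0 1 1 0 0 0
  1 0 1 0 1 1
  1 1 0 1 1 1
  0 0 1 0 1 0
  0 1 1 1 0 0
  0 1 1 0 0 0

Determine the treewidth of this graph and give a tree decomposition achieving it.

Each bag holds 3 vertices, so the decomposition has width 2, which upper-bounds the treewidth. For the lower bound, the 3 vertices {0, 1, 2} are pairwise adjacent, and any tree decomposition puts a clique entirely inside one bag — forcing width ≥ 2. Therefore the treewidth is 2.

Treewidth 2.
Bags: B1 = {1, 2, 4}  B2 = {2, 3, 4}  B3 = {0, 1, 2}  B4 = {1, 2, 5}
Tree: B1–B2, B1–B3, B3–B4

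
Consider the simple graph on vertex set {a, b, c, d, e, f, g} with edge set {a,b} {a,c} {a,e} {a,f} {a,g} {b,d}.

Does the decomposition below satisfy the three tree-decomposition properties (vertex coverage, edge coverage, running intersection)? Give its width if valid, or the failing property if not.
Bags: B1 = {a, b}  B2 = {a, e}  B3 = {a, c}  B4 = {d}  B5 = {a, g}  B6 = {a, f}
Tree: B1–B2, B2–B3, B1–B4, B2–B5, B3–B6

A tree decomposition must satisfy three properties: every vertex lies in some bag; for every edge, both endpoints lie together in some bag; and for every vertex, the bags containing it form a connected subtree. Here edge (b,d) lies in no bag, so the decomposition is invalid.

No — edge (b,d) lies in no bag.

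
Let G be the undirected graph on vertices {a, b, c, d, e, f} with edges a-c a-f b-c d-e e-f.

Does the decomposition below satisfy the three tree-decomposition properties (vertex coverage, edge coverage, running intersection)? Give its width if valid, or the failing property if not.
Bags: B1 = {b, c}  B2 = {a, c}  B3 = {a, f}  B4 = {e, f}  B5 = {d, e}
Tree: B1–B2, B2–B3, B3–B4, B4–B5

Yes; width 1.

Vertex coverage: the bags together contain {a, b, c, d, e, f}, the full vertex set. Edge coverage: each edge of G has both endpoints in at least one bag. Running intersection: for every vertex, the bags containing it form a connected subtree. All three properties hold, so this is a valid tree decomposition of width max|bag| − 1 = 1, and hence tw(G) ≤ 1.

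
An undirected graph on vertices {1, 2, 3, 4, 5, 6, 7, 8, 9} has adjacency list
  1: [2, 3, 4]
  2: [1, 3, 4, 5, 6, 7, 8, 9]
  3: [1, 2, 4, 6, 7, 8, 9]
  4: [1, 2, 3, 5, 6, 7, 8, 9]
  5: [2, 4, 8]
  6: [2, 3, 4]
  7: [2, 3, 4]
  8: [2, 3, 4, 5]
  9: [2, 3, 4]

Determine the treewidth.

A width-3 tree decomposition is:
Bags: B1 = {2, 4, 5, 8}  B2 = {2, 3, 4, 8}  B3 = {2, 3, 4, 7}  B4 = {2, 3, 4, 9}  B5 = {1, 2, 3, 4}  B6 = {2, 3, 4, 6}
Tree: B1–B2, B2–B3, B3–B4, B3–B5, B5–B6
Each bag holds 4 vertices, so the decomposition has width 3, which upper-bounds the treewidth. Conversely, {1, 2, 3, 4} is a clique of size 4, and the vertices of any clique must share a bag in every tree decomposition; so some bag has ≥ 4 vertices and tw(G) ≥ 3. Therefore the treewidth is 3.

3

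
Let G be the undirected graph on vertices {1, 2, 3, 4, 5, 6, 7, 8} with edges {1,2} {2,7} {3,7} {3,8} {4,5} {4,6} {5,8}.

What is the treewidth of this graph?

A width-1 tree decomposition is:
Bags: B1 = {1, 2}  B2 = {2, 7}  B3 = {3, 7}  B4 = {3, 8}  B5 = {5, 8}  B6 = {4, 5}  B7 = {4, 6}
Tree: B1–B2, B2–B3, B3–B4, B4–B5, B5–B6, B6–B7
Each bag holds 2 vertices, so the decomposition has width 1, which upper-bounds the treewidth. G has an edge, so its treewidth is at least 1. Hence tw(G) = 1 exactly.

1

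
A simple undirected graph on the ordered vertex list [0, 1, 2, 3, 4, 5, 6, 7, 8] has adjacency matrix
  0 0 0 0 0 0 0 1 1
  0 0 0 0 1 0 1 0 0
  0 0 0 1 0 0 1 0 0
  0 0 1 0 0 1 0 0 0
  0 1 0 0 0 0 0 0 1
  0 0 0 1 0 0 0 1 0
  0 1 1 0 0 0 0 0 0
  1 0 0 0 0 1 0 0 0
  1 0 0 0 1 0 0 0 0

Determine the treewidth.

A width-2 tree decomposition is:
Bags: B1 = {3, 5, 7}  B2 = {2, 3, 7}  B3 = {2, 6, 7}  B4 = {1, 6, 7}  B5 = {1, 4, 7}  B6 = {4, 7, 8}  B7 = {0, 7, 8}
Tree: B1–B2, B2–B3, B3–B4, B4–B5, B5–B6, B6–B7
Each bag holds 3 vertices, so the decomposition has width 2, which upper-bounds the treewidth. For the lower bound, G contains the cycle 7–5–3–2–6–1–4–8–0–7, so G is not a forest; only forests have treewidth ≤ 1, hence tw(G) ≥ 2. Combining the bounds, tw(G) = 2.

2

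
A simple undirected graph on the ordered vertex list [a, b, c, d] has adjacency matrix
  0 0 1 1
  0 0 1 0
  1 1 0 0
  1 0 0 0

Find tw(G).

1

A width-1 tree decomposition is:
Bags: B1 = {a, d}  B2 = {a, c}  B3 = {b, c}
Tree: B1–B2, B2–B3
Each bag holds 2 vertices, so the decomposition has width 1, which upper-bounds the treewidth. Since G has at least one edge (e.g. d–a), it is not an edgeless graph, so tw(G) ≥ 1. The upper and lower bounds meet at 1, so that is the treewidth.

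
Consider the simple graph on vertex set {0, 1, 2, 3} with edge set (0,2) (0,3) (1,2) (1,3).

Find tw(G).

2

A width-2 tree decomposition is:
Bags: B1 = {0, 1, 3}  B2 = {0, 1, 2}
Tree: B1–B2
The largest bag has 3 vertices, giving width 2; this decomposition certifies tw(G) ≤ 2. For the lower bound, G contains the cycle 0–3–1–2–0, so G is not a forest; only forests have treewidth ≤ 1, hence tw(G) ≥ 2. Combining the bounds, tw(G) = 2.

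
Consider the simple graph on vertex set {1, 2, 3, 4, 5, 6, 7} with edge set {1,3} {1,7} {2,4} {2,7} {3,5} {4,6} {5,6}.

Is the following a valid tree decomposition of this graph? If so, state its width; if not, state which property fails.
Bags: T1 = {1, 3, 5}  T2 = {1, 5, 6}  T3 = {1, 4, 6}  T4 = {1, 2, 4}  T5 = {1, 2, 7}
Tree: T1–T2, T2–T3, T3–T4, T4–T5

Yes; width 2.

Vertex coverage: the bags together contain {1, 2, 3, 4, 5, 6, 7}, the full vertex set. Edge coverage: each edge of G has both endpoints in at least one bag. Running intersection: for every vertex, the bags containing it form a connected subtree. All three properties hold, so this is a valid tree decomposition of width max|bag| − 1 = 2, and hence tw(G) ≤ 2.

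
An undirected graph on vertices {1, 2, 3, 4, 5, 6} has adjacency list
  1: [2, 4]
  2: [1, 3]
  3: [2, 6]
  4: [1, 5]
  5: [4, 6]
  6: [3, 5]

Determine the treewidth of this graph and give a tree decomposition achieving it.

The largest bag has 3 vertices, giving width 2; this decomposition certifies tw(G) ≤ 2. For the lower bound, G contains the cycle 4–1–2–3–6–5–4, so G is not a forest; only forests have treewidth ≤ 1, hence tw(G) ≥ 2. Hence tw(G) = 2 exactly.

Treewidth 2.
Bags: B1 = {1, 2, 4}  B2 = {2, 3, 4}  B3 = {3, 4, 6}  B4 = {4, 5, 6}
Tree: B1–B2, B2–B3, B3–B4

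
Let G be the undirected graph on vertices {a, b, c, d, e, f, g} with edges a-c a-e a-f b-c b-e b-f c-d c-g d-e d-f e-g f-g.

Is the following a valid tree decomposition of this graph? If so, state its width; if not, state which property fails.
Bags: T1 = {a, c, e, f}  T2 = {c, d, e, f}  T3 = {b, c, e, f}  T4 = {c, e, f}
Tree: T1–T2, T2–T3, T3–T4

No — vertex g appears in no bag.

A tree decomposition must satisfy three properties: every vertex lies in some bag; for every edge, both endpoints lie together in some bag; and for every vertex, the bags containing it form a connected subtree. Here vertex g appears in no bag, so the decomposition is invalid.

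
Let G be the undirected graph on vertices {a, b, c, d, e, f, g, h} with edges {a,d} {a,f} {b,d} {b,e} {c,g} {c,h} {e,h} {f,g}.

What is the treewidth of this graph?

A width-2 tree decomposition is:
Bags: B1 = {a, d, f}  B2 = {d, f, g}  B3 = {c, d, g}  B4 = {c, d, h}  B5 = {d, e, h}  B6 = {b, d, e}
Tree: B1–B2, B2–B3, B3–B4, B4–B5, B5–B6
Each bag holds 3 vertices, so the decomposition has width 2, which upper-bounds the treewidth. Since d–a–f–g–c–h–e–b–d is a cycle in G, G is not acyclic. Forests are exactly the graphs of treewidth ≤ 1, so tw(G) ≥ 2. Therefore the treewidth is 2.

2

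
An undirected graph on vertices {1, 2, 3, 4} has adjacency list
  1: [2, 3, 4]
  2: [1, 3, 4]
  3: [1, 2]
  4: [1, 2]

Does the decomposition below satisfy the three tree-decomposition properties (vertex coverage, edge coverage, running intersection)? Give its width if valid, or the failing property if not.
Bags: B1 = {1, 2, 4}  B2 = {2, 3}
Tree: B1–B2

No — edge (1,3) lies in no bag.

A tree decomposition must satisfy three properties: every vertex lies in some bag; for every edge, both endpoints lie together in some bag; and for every vertex, the bags containing it form a connected subtree. Here edge (1,3) lies in no bag, so the decomposition is invalid.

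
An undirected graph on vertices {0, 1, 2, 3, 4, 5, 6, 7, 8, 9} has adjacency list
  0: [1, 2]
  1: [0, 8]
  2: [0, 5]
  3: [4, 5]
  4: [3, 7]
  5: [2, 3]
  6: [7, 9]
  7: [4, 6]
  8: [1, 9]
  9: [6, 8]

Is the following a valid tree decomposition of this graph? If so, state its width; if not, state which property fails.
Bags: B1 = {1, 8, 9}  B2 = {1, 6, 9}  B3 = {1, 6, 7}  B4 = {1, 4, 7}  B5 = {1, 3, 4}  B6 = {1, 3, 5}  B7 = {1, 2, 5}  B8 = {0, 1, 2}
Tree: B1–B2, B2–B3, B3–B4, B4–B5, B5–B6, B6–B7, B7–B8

Yes; width 2.

Every vertex of G appears in some bag (union = {0, 1, 2, 3, 4, 5, 6, 7, 8, 9}); every edge is covered by a bag; and for each vertex v the set of bags containing v is connected in the bag tree. The decomposition is therefore valid. The largest bag has 3 vertices, so the width is 2.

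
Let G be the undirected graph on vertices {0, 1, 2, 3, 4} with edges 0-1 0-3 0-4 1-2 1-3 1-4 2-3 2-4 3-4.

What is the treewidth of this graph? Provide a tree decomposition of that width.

The largest bag has 4 vertices, giving width 3; this decomposition certifies tw(G) ≤ 3. On the other hand G contains the 4-clique {0, 1, 3, 4}. A clique must lie in a single bag of any decomposition, so no decomposition can have width below 3. Combining the bounds, tw(G) = 3.

Treewidth 3.
One such decomposition:
Bags: B1 = {0, 1, 3, 4}  B2 = {1, 2, 3, 4}
Tree: B1–B2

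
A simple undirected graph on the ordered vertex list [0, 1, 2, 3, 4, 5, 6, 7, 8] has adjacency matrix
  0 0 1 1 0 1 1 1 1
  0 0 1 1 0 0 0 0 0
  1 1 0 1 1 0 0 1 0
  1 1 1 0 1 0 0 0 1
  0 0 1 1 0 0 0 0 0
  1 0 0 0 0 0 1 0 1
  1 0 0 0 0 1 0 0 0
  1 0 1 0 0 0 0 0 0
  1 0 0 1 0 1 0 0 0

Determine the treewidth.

2

A width-2 tree decomposition is:
Bags: B1 = {0, 3, 8}  B2 = {0, 2, 3}  B3 = {0, 5, 8}  B4 = {1, 2, 3}  B5 = {2, 3, 4}  B6 = {0, 5, 6}  B7 = {0, 2, 7}
Tree: B1–B2, B1–B3, B2–B4, B4–B5, B3–B6, B2–B7
Every bag has size at most 3, so the width is 3 − 1 = 2 and tw(G) ≤ 2. On the other hand G contains the 3-clique {0, 3, 8}. A clique must lie in a single bag of any decomposition, so no decomposition can have width below 2. The upper and lower bounds meet at 2, so that is the treewidth.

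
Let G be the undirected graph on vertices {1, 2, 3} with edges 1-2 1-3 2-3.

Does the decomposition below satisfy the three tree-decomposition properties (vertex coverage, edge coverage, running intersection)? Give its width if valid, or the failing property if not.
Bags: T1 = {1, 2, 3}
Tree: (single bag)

Checking the three conditions: (i) the bags cover all of {1, 2, 3}; (ii) for each edge, some bag contains both endpoints; (iii) the bags containing any fixed vertex form a subtree. All hold, so the decomposition is valid with width 3 − 1 = 2.

Yes; width 2.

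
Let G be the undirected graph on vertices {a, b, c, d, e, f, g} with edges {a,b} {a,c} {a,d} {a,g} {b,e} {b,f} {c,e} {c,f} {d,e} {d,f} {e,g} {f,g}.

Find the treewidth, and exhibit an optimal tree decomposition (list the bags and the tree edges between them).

Treewidth 3.
One such decomposition:
Bags: B1 = {a, b, e, f}  B2 = {a, c, e, f}  B3 = {a, d, e, f}  B4 = {a, e, f, g}
Tree: B1–B2, B2–B3, B3–B4

Every bag has size at most 4, so the width is 4 − 1 = 3 and tw(G) ≤ 3. For the lower bound: the 4 vertex sets {a,b}, {c,f}, {e}, {d} are disjoint, each induces a connected subgraph, and every pair is joined by at least one edge of G. Contracting each set to a single vertex therefore yields K_{4} as a minor, and since treewidth is minor-monotone, tw(G) ≥ tw(K_{4}) = 3. Therefore the treewidth is 3.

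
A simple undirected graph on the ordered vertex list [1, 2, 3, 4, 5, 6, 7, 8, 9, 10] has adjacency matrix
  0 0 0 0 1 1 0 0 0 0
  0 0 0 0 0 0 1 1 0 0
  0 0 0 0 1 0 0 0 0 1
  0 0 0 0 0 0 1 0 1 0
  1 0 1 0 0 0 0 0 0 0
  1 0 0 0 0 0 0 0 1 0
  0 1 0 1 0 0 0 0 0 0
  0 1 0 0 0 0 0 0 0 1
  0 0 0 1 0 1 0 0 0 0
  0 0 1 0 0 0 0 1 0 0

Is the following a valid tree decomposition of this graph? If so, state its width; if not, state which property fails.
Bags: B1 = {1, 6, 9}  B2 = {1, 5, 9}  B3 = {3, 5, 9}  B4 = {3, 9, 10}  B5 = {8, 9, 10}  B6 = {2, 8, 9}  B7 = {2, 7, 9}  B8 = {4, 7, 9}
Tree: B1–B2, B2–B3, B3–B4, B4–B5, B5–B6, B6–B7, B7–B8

Yes; width 2.

Checking the three conditions: (i) the bags cover all of {1, 2, 3, 4, 5, 6, 7, 8, 9, 10}; (ii) for each edge, some bag contains both endpoints; (iii) the bags containing any fixed vertex form a subtree. All hold, so the decomposition is valid with width 3 − 1 = 2.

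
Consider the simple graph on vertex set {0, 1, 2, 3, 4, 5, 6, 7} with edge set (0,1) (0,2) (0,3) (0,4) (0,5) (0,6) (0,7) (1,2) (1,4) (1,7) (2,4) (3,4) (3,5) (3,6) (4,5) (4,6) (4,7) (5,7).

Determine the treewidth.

A width-3 tree decomposition is:
Bags: B1 = {0, 3, 4, 5}  B2 = {0, 4, 5, 7}  B3 = {0, 1, 4, 7}  B4 = {0, 3, 4, 6}  B5 = {0, 1, 2, 4}
Tree: B1–B2, B2–B3, B1–B4, B3–B5
Each bag holds 4 vertices, so the decomposition has width 3, which upper-bounds the treewidth. For the lower bound, the 4 vertices {0, 1, 2, 4} are pairwise adjacent, and any tree decomposition puts a clique entirely inside one bag — forcing width ≥ 3. Combining the bounds, tw(G) = 3.

3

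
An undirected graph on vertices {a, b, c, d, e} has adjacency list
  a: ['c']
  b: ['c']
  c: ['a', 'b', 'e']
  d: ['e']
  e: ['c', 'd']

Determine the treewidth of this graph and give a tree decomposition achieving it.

The largest bag has 2 vertices, giving width 1; this decomposition certifies tw(G) ≤ 1. G has an edge, so its treewidth is at least 1. Hence tw(G) = 1 exactly.

Treewidth 1.
One such decomposition:
Bags: B1 = {b, c}  B2 = {c, e}  B3 = {d, e}  B4 = {a, c}
Tree: B1–B2, B2–B3, B1–B4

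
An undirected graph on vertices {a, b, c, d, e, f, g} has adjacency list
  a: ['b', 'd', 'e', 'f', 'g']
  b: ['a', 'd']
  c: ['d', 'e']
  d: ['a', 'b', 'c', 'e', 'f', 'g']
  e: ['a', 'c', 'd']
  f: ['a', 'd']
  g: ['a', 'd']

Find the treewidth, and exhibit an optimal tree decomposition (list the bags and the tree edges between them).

Treewidth 2.
One optimal decomposition is:
Bags: B1 = {a, d, e}  B2 = {a, d, f}  B3 = {a, b, d}  B4 = {c, d, e}  B5 = {a, d, g}
Tree: B1–B2, B1–B3, B1–B4, B2–B5

Every bag has size at most 3, so the width is 3 − 1 = 2 and tw(G) ≤ 2. On the other hand G contains the 3-clique {c, d, e}. A clique must lie in a single bag of any decomposition, so no decomposition can have width below 2. Hence tw(G) = 2 exactly.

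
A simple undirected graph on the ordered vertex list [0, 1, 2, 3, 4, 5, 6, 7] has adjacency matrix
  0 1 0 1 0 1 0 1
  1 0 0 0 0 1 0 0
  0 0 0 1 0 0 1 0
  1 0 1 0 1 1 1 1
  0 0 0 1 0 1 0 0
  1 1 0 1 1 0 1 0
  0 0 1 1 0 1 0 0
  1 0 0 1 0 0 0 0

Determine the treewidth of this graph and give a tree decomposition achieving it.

Each bag holds 3 vertices, so the decomposition has width 2, which upper-bounds the treewidth. On the other hand G contains the 3-clique {0, 1, 5}. A clique must lie in a single bag of any decomposition, so no decomposition can have width below 2. Hence tw(G) = 2 exactly.

Treewidth 2.
One such decomposition:
Bags: B1 = {0, 3, 5}  B2 = {3, 4, 5}  B3 = {3, 5, 6}  B4 = {0, 3, 7}  B5 = {0, 1, 5}  B6 = {2, 3, 6}
Tree: B1–B2, B2–B3, B1–B4, B1–B5, B3–B6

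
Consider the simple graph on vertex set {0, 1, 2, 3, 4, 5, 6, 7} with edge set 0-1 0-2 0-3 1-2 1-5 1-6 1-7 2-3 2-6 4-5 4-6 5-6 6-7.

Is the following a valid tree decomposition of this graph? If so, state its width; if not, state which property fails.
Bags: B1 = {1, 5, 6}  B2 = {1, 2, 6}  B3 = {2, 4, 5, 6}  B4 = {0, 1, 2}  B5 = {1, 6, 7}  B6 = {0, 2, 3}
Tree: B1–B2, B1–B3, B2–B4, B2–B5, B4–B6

No — bags containing vertex 2 are not connected in the tree.

A tree decomposition must satisfy three properties: every vertex lies in some bag; for every edge, both endpoints lie together in some bag; and for every vertex, the bags containing it form a connected subtree. Here bags containing vertex 2 are not connected in the tree, so the decomposition is invalid.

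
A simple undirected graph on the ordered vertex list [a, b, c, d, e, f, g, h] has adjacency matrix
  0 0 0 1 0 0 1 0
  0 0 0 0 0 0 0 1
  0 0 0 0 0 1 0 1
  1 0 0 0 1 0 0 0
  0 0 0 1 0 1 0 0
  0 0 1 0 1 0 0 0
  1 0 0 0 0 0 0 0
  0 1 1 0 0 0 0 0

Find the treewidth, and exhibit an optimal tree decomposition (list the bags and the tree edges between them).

Treewidth 1.
One optimal decomposition is:
Bags: B1 = {b, h}  B2 = {c, h}  B3 = {c, f}  B4 = {e, f}  B5 = {d, e}  B6 = {a, d}  B7 = {a, g}
Tree: B1–B2, B2–B3, B3–B4, B4–B5, B5–B6, B6–B7

Each bag holds 2 vertices, so the decomposition has width 1, which upper-bounds the treewidth. G has an edge, so its treewidth is at least 1. Therefore the treewidth is 1.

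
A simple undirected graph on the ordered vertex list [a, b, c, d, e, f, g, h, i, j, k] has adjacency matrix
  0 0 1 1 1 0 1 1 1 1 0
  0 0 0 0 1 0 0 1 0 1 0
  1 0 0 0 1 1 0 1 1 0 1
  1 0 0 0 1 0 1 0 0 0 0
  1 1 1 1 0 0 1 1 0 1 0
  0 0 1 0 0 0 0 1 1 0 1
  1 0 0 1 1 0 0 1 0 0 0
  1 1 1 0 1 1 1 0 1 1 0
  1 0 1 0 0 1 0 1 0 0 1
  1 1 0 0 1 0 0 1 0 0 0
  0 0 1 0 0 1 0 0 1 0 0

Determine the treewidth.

A width-3 tree decomposition is:
Bags: B1 = {a, c, e, h}  B2 = {a, c, h, i}  B3 = {a, e, h, j}  B4 = {a, e, g, h}  B5 = {a, d, e, g}  B6 = {c, f, h, i}  B7 = {b, e, h, j}  B8 = {c, f, i, k}
Tree: B1–B2, B1–B3, B1–B4, B4–B5, B2–B6, B3–B7, B6–B8
Every bag has size at most 4, so the width is 4 − 1 = 3 and tw(G) ≤ 3. On the other hand G contains the 4-clique {a, d, e, g}. A clique must lie in a single bag of any decomposition, so no decomposition can have width below 3. The upper and lower bounds meet at 3, so that is the treewidth.

3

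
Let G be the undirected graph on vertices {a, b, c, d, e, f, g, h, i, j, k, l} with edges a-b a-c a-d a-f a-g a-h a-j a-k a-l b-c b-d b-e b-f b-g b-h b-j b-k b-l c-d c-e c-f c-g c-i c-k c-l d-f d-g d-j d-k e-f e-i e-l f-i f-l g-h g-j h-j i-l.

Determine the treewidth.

A width-4 tree decomposition is:
Bags: B1 = {a, b, c, d, f}  B2 = {a, b, c, d, g}  B3 = {a, b, c, f, l}  B4 = {a, b, d, g, j}  B5 = {b, c, e, f, l}  B6 = {a, b, g, h, j}  B7 = {c, e, f, i, l}  B8 = {a, b, c, d, k}
Tree: B1–B2, B1–B3, B2–B4, B3–B5, B4–B6, B5–B7, B2–B8
Each bag holds 5 vertices, so the decomposition has width 4, which upper-bounds the treewidth. On the other hand G contains the 5-clique {b, c, e, f, l}. A clique must lie in a single bag of any decomposition, so no decomposition can have width below 4. Therefore the treewidth is 4.

4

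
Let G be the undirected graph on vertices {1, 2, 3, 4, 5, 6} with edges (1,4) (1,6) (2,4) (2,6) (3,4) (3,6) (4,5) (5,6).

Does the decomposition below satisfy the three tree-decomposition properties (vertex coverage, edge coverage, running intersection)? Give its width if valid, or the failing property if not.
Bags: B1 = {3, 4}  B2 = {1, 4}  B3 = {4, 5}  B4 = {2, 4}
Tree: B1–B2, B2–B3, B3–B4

No — vertex 6 appears in no bag.

A tree decomposition must satisfy three properties: every vertex lies in some bag; for every edge, both endpoints lie together in some bag; and for every vertex, the bags containing it form a connected subtree. Here vertex 6 appears in no bag, so the decomposition is invalid.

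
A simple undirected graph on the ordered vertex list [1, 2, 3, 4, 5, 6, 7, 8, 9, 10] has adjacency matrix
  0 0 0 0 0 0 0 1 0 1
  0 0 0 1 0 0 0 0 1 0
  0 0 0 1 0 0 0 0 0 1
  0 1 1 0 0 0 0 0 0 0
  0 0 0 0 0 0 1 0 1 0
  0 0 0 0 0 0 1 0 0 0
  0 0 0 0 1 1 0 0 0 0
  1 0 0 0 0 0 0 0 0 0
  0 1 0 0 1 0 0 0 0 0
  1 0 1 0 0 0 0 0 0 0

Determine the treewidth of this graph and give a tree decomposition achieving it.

Each bag holds 2 vertices, so the decomposition has width 1, which upper-bounds the treewidth. G has an edge, so its treewidth is at least 1. The upper and lower bounds meet at 1, so that is the treewidth.

Treewidth 1.
One such decomposition:
Bags: B1 = {6, 7}  B2 = {5, 7}  B3 = {5, 9}  B4 = {2, 9}  B5 = {2, 4}  B6 = {3, 4}  B7 = {3, 10}  B8 = {1, 10}  B9 = {1, 8}
Tree: B1–B2, B2–B3, B3–B4, B4–B5, B5–B6, B6–B7, B7–B8, B8–B9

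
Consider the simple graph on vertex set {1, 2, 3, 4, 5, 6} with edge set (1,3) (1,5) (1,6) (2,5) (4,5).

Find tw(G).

1

A width-1 tree decomposition is:
Bags: B1 = {1, 5}  B2 = {4, 5}  B3 = {1, 3}  B4 = {2, 5}  B5 = {1, 6}
Tree: B1–B2, B1–B3, B2–B4, B3–B5
Every bag has size at most 2, so the width is 2 − 1 = 1 and tw(G) ≤ 1. G has an edge, so its treewidth is at least 1. The upper and lower bounds meet at 1, so that is the treewidth.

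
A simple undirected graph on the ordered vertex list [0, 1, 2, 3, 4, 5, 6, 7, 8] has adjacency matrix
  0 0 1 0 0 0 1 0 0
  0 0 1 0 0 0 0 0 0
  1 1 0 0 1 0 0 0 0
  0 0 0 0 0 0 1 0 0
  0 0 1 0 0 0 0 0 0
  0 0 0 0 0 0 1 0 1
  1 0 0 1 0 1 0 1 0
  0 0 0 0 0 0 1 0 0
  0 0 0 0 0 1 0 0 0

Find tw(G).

1

A width-1 tree decomposition is:
Bags: B1 = {0, 2}  B2 = {1, 2}  B3 = {0, 6}  B4 = {6, 7}  B5 = {5, 6}  B6 = {5, 8}  B7 = {2, 4}  B8 = {3, 6}
Tree: B1–B2, B1–B3, B3–B4, B4–B5, B5–B6, B2–B7, B5–B8
Every bag has size at most 2, so the width is 2 − 1 = 1 and tw(G) ≤ 1. G has an edge, so its treewidth is at least 1. Combining the bounds, tw(G) = 1.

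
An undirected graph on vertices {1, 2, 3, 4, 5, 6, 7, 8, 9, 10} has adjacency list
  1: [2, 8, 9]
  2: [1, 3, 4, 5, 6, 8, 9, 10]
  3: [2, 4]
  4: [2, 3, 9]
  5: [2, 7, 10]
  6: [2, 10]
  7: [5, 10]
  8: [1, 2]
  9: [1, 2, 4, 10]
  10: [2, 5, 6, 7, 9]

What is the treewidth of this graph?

2

A width-2 tree decomposition is:
Bags: B1 = {2, 4, 9}  B2 = {2, 9, 10}  B3 = {2, 5, 10}  B4 = {1, 2, 9}  B5 = {5, 7, 10}  B6 = {2, 3, 4}  B7 = {2, 6, 10}  B8 = {1, 2, 8}
Tree: B1–B2, B2–B3, B1–B4, B3–B5, B1–B6, B3–B7, B4–B8
Each bag holds 3 vertices, so the decomposition has width 2, which upper-bounds the treewidth. On the other hand G contains the 3-clique {2, 3, 4}. A clique must lie in a single bag of any decomposition, so no decomposition can have width below 2. The upper and lower bounds meet at 2, so that is the treewidth.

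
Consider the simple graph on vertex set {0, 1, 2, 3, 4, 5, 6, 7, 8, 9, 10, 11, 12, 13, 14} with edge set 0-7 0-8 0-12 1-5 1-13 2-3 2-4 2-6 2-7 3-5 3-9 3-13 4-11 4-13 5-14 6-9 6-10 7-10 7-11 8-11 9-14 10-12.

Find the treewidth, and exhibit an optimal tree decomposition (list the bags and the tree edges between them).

Treewidth 3.
Bags: B1 = {0, 8, 10, 12}  B2 = {0, 7, 8, 10}  B3 = {7, 8, 10, 11}  B4 = {6, 7, 10, 11}  B5 = {2, 6, 7, 11}  B6 = {2, 4, 6, 11}  B7 = {2, 4, 6, 9}  B8 = {2, 3, 4, 9}  B9 = {3, 4, 9, 13}  B10 = {3, 9, 13, 14}  B11 = {3, 5, 13, 14}  B12 = {1, 5, 13, 14}
Tree: B1–B2, B2–B3, B3–B4, B4–B5, B5–B6, B6–B7, B7–B8, B8–B9, B9–B10, B10–B11, B11–B12

Every bag has size at most 4, so the width is 4 − 1 = 3 and tw(G) ≤ 3. For the lower bound: the 4 vertex sets {0,8,12}, {10}, {7}, {2,4,6,11} are disjoint, each induces a connected subgraph, and every pair is joined by at least one edge of G. Contracting each set to a single vertex therefore yields K_{4} as a minor, and since treewidth is minor-monotone, tw(G) ≥ tw(K_{4}) = 3. Combining the bounds, tw(G) = 3.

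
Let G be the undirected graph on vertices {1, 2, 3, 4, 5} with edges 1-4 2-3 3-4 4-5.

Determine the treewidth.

1

A width-1 tree decomposition is:
Bags: B1 = {2, 3}  B2 = {3, 4}  B3 = {4, 5}  B4 = {1, 4}
Tree: B1–B2, B2–B3, B2–B4
Each bag holds 2 vertices, so the decomposition has width 1, which upper-bounds the treewidth. G has an edge, so its treewidth is at least 1. Combining the bounds, tw(G) = 1.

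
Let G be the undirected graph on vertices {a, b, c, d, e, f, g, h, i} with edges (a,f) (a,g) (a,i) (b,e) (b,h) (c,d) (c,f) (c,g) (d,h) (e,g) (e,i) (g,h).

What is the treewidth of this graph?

3

A width-3 tree decomposition is:
Bags: B1 = {b, c, d, h}  B2 = {b, c, g, h}  B3 = {b, c, e, g}  B4 = {c, e, f, g}  B5 = {a, e, f, g}  B6 = {a, e, f, i}
Tree: B1–B2, B2–B3, B3–B4, B4–B5, B5–B6
Each bag holds 4 vertices, so the decomposition has width 3, which upper-bounds the treewidth. For the lower bound: the 4 vertex sets {b,d,h}, {c}, {g}, {a,e,f,i} are disjoint, each induces a connected subgraph, and every pair is joined by at least one edge of G. Contracting each set to a single vertex therefore yields K_{4} as a minor, and since treewidth is minor-monotone, tw(G) ≥ tw(K_{4}) = 3. Combining the bounds, tw(G) = 3.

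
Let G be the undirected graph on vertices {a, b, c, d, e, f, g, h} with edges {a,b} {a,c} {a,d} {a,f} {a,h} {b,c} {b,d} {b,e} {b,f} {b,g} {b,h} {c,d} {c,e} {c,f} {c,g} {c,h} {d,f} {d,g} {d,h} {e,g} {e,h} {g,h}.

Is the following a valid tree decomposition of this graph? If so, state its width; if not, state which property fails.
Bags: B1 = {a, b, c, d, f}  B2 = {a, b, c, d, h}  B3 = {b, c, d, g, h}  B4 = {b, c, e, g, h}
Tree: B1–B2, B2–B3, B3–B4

Yes; width 4.

Every vertex of G appears in some bag (union = {a, b, c, d, e, f, g, h}); every edge is covered by a bag; and for each vertex v the set of bags containing v is connected in the bag tree. The decomposition is therefore valid. The largest bag has 5 vertices, so the width is 4.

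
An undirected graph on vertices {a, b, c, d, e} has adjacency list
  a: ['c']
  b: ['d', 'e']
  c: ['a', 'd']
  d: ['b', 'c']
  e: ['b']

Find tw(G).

A width-1 tree decomposition is:
Bags: B1 = {a, c}  B2 = {c, d}  B3 = {b, d}  B4 = {b, e}
Tree: B1–B2, B2–B3, B3–B4
The largest bag has 2 vertices, giving width 1; this decomposition certifies tw(G) ≤ 1. G has an edge, so its treewidth is at least 1. The upper and lower bounds meet at 1, so that is the treewidth.

1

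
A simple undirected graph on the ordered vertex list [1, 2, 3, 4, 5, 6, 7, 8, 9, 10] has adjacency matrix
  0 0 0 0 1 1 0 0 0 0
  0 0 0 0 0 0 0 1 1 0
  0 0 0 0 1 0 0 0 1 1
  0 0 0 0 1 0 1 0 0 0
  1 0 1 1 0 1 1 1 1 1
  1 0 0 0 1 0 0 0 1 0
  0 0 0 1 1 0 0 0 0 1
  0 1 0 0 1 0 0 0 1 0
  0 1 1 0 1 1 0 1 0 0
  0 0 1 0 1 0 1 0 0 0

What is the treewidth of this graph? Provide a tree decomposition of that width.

Each bag holds 3 vertices, so the decomposition has width 2, which upper-bounds the treewidth. For the lower bound, the 3 vertices {2, 8, 9} are pairwise adjacent, and any tree decomposition puts a clique entirely inside one bag — forcing width ≥ 2. Therefore the treewidth is 2.

Treewidth 2.
One such decomposition:
Bags: B1 = {2, 8, 9}  B2 = {5, 8, 9}  B3 = {5, 6, 9}  B4 = {3, 5, 9}  B5 = {3, 5, 10}  B6 = {5, 7, 10}  B7 = {4, 5, 7}  B8 = {1, 5, 6}
Tree: B1–B2, B2–B3, B3–B4, B4–B5, B5–B6, B6–B7, B3–B8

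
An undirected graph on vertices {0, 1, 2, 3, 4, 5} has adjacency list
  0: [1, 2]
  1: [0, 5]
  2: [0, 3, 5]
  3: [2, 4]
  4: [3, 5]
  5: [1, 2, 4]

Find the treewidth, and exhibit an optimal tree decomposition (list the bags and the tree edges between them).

Every bag has size at most 3, so the width is 3 − 1 = 2 and tw(G) ≤ 2. The edges 3–4–5–2–3 form a cycle, so G is not a tree and its treewidth is at least 2. Hence tw(G) = 2 exactly.

Treewidth 2.
One optimal decomposition is:
Bags: B1 = {2, 3, 4}  B2 = {2, 4, 5}  B3 = {0, 2, 5}  B4 = {0, 1, 5}
Tree: B1–B2, B2–B3, B3–B4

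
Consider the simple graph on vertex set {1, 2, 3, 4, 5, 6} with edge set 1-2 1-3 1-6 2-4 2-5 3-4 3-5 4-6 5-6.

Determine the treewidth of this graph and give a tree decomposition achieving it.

Treewidth 3.
One such decomposition:
Bags: B1 = {1, 2, 3, 6}  B2 = {2, 3, 5, 6}  B3 = {2, 3, 4, 6}
Tree: B1–B2, B2–B3

Every bag has size at most 4, so the width is 4 − 1 = 3 and tw(G) ≤ 3. For the lower bound: the 4 vertex sets {1,3}, {5,6}, {2}, {4} are disjoint, each induces a connected subgraph, and every pair is joined by at least one edge of G. Contracting each set to a single vertex therefore yields K_{4} as a minor, and since treewidth is minor-monotone, tw(G) ≥ tw(K_{4}) = 3. Therefore the treewidth is 3.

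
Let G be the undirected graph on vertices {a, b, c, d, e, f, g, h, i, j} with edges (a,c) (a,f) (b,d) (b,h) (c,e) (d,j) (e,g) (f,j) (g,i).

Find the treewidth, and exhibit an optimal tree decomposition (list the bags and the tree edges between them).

Treewidth 1.
One optimal decomposition is:
Bags: B1 = {g, i}  B2 = {e, g}  B3 = {c, e}  B4 = {a, c}  B5 = {a, f}  B6 = {f, j}  B7 = {d, j}  B8 = {b, d}  B9 = {b, h}
Tree: B1–B2, B2–B3, B3–B4, B4–B5, B5–B6, B6–B7, B7–B8, B8–B9

Each bag holds 2 vertices, so the decomposition has width 1, which upper-bounds the treewidth. G has an edge, so its treewidth is at least 1. The upper and lower bounds meet at 1, so that is the treewidth.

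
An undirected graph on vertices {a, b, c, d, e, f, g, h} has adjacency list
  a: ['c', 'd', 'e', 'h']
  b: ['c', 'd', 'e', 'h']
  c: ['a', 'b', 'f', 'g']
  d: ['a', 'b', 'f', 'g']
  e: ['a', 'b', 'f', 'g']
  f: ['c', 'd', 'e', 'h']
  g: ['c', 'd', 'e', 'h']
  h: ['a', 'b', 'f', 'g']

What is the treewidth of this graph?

4

A width-4 tree decomposition is:
Bags: B1 = {c, d, e, g, h}  B2 = {c, d, e, f, h}  B3 = {a, c, d, e, h}  B4 = {b, c, d, e, h}
Tree: B1–B2, B2–B3, B3–B4
Each bag holds 5 vertices, so the decomposition has width 4, which upper-bounds the treewidth. For the lower bound: the 5 vertex sets {d,g}, {c,f}, {a,h}, {e}, {b} are disjoint, each induces a connected subgraph, and every pair is joined by at least one edge of G. Contracting each set to a single vertex therefore yields K_{5} as a minor, and since treewidth is minor-monotone, tw(G) ≥ tw(K_{5}) = 4. The upper and lower bounds meet at 4, so that is the treewidth.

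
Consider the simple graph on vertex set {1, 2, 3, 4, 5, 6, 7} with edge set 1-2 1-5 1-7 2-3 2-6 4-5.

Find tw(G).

1

A width-1 tree decomposition is:
Bags: B1 = {1, 7}  B2 = {1, 5}  B3 = {4, 5}  B4 = {1, 2}  B5 = {2, 3}  B6 = {2, 6}
Tree: B1–B2, B2–B3, B1–B4, B4–B5, B4–B6
Every bag has size at most 2, so the width is 2 − 1 = 1 and tw(G) ≤ 1. Any graph with an edge has treewidth ≥ 1, and G has the edge 1–7. The upper and lower bounds meet at 1, so that is the treewidth.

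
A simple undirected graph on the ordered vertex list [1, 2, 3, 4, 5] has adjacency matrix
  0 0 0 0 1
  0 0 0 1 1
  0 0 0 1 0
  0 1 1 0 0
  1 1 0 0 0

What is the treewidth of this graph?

1

A width-1 tree decomposition is:
Bags: B1 = {1, 5}  B2 = {2, 5}  B3 = {2, 4}  B4 = {3, 4}
Tree: B1–B2, B2–B3, B3–B4
Every bag has size at most 2, so the width is 2 − 1 = 1 and tw(G) ≤ 1. G has an edge, so its treewidth is at least 1. Hence tw(G) = 1 exactly.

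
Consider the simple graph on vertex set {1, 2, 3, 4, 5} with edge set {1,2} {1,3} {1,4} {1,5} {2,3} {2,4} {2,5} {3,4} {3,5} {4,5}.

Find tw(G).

A width-4 tree decomposition is:
Bags: B1 = {1, 2, 3, 4, 5}
Tree: (single bag)
With just one bag of size 5, the width is 5 − 1 = 4, so tw(G) ≤ 4. For the lower bound, the 5 vertices {1, 2, 3, 4, 5} are pairwise adjacent, and any tree decomposition puts a clique entirely inside one bag — forcing width ≥ 4. The upper and lower bounds meet at 4, so that is the treewidth.

4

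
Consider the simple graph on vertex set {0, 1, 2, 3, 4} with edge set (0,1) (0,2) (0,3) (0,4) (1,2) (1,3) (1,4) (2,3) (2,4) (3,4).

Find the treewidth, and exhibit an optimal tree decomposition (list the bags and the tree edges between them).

A single bag containing all 5 vertices is trivially a valid decomposition of width 4. For the lower bound, the 5 vertices {0, 1, 2, 3, 4} are pairwise adjacent, and any tree decomposition puts a clique entirely inside one bag — forcing width ≥ 4. Combining the bounds, tw(G) = 4.

Treewidth 4.
Bags: B1 = {0, 1, 2, 3, 4}
Tree: (single bag)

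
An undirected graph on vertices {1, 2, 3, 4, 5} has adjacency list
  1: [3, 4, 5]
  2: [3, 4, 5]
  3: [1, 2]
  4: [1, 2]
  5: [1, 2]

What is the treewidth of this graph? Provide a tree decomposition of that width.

Treewidth 2.
Bags: B1 = {1, 2, 3}  B2 = {1, 2, 4}  B3 = {1, 2, 5}
Tree: B1–B2, B2–B3

Every bag has size at most 3, so the width is 3 − 1 = 2 and tw(G) ≤ 2. Since 3–1–4–2–3 is a cycle in G, G is not acyclic. Forests are exactly the graphs of treewidth ≤ 1, so tw(G) ≥ 2. Hence tw(G) = 2 exactly.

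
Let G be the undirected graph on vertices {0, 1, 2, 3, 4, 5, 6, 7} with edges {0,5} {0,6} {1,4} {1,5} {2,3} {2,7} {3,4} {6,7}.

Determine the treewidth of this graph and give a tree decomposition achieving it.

Treewidth 2.
One optimal decomposition is:
Bags: B1 = {0, 1, 5}  B2 = {0, 1, 4}  B3 = {0, 3, 4}  B4 = {0, 2, 3}  B5 = {0, 2, 7}  B6 = {0, 6, 7}
Tree: B1–B2, B2–B3, B3–B4, B4–B5, B5–B6

The largest bag has 3 vertices, giving width 2; this decomposition certifies tw(G) ≤ 2. For the lower bound, G contains the cycle 0–5–1–4–3–2–7–6–0, so G is not a forest; only forests have treewidth ≤ 1, hence tw(G) ≥ 2. Hence tw(G) = 2 exactly.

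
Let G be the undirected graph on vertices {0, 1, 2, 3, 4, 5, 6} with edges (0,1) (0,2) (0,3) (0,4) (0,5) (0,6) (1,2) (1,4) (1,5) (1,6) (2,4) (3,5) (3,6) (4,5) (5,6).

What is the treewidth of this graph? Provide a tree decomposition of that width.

Treewidth 3.
Bags: B1 = {0, 3, 5, 6}  B2 = {0, 1, 5, 6}  B3 = {0, 1, 4, 5}  B4 = {0, 1, 2, 4}
Tree: B1–B2, B2–B3, B3–B4

The largest bag has 4 vertices, giving width 3; this decomposition certifies tw(G) ≤ 3. Conversely, {0, 1, 2, 4} is a clique of size 4, and the vertices of any clique must share a bag in every tree decomposition; so some bag has ≥ 4 vertices and tw(G) ≥ 3. Therefore the treewidth is 3.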